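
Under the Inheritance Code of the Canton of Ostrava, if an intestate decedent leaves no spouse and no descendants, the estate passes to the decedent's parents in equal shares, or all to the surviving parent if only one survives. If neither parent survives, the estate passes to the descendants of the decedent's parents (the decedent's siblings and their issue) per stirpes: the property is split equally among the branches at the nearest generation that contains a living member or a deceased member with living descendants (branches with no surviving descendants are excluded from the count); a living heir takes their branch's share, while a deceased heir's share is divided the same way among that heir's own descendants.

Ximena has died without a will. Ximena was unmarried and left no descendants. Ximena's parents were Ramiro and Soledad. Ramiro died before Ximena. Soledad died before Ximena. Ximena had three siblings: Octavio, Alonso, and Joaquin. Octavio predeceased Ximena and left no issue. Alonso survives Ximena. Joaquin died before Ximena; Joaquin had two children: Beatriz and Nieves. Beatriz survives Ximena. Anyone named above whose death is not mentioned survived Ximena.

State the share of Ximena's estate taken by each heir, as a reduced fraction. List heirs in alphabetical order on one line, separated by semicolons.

Alonso 1/2; Beatriz 1/4; Nieves 1/4

Neither parent survives and there are no descendants, so the estate passes to Ximena's siblings and their issue per stirpes.
Octavio left no surviving issue, so that branch lapses and is disregarded.
The estate is divided into 2 equal shares of 1/2 among Alonso, Joaquin.
Alonso is living and takes 1/2.
Joaquin predeceased; the 1/2 allotted to Joaquin's branch passes to Joaquin's issue by representation.
The 1/2 is divided into 2 equal shares of 1/4 among Beatriz, Nieves.
Beatriz is living and takes 1/4.
Nieves is living and takes 1/4.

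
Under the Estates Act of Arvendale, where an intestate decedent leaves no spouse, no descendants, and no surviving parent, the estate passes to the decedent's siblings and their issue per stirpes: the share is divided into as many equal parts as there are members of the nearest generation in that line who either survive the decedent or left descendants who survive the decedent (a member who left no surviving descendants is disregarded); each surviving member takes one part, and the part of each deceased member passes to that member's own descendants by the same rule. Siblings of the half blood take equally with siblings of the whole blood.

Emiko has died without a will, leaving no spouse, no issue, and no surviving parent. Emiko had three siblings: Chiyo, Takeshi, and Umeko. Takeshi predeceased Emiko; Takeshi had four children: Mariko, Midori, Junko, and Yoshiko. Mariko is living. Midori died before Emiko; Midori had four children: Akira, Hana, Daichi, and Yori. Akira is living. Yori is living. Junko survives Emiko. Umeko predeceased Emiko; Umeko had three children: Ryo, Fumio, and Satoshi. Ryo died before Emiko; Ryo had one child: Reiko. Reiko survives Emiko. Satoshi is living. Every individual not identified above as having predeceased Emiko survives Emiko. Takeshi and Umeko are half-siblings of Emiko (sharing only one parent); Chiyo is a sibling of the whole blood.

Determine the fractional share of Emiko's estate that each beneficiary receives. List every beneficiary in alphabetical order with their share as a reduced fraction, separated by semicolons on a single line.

Akira 1/48; Chiyo 1/3; Daichi 1/48; Fumio 1/9; Hana 1/48; Junko 1/12; Mariko 1/12; Reiko 1/9; Satoshi 1/9; Yori 1/48; Yoshiko 1/12

No spouse, descendants, or parent survives, so the estate passes to Emiko's siblings per stirpes.
Half-blood and whole-blood siblings take equally under the stated rule.
The estate is divided into 3 equal shares of 1/3 among Chiyo, Takeshi, Umeko.
Chiyo is living and takes 1/3.
Takeshi predeceased; the 1/3 allotted to Takeshi's branch passes to Takeshi's issue by representation.
The 1/3 is divided into 4 equal shares of 1/12 among Mariko, Midori, Junko, Yoshiko.
Mariko is living and takes 1/12.
Midori predeceased; the 1/12 allotted to Midori's branch passes to Midori's issue by representation.
The 1/12 is divided into 4 equal shares of 1/48 among Akira, Hana, Daichi, Yori.
Akira is living and takes 1/48.
Hana is living and takes 1/48.
Daichi is living and takes 1/48.
Yori is living and takes 1/48.
Junko is living and takes 1/12.
Yoshiko is living and takes 1/12.
Umeko predeceased; the 1/3 allotted to Umeko's branch passes to Umeko's issue by representation.
The 1/3 is divided into 3 equal shares of 1/9 among Ryo, Fumio, Satoshi.
Ryo predeceased; the 1/9 allotted to Ryo's branch passes to Ryo's issue by representation.
Reiko is the sole taker at this level and receives the full 1/9.
Fumio is living and takes 1/9.
Satoshi is living and takes 1/9.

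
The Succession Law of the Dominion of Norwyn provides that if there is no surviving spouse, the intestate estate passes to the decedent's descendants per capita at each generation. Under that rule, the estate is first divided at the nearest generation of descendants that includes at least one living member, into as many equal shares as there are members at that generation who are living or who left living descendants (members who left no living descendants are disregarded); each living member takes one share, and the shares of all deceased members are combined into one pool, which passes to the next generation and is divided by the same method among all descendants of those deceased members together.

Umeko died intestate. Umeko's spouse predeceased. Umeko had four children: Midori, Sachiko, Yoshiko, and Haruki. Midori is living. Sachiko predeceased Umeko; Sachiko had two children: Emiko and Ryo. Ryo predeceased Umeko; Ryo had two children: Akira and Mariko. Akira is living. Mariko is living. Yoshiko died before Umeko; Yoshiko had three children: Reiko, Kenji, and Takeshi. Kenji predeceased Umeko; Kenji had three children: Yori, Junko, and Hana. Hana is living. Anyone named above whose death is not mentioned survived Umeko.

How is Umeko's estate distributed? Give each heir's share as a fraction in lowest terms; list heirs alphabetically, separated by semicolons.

Akira 1/25; Emiko 1/10; Hana 1/25; Haruki 1/4; Junko 1/25; Mariko 1/25; Midori 1/4; Reiko 1/10; Takeshi 1/10; Yori 1/25

There is no surviving spouse, so the entire estate passes to Umeko's descendants per capita at each generation.
At generation 1 (Midori, Sachiko, Yoshiko, Haruki) there are 4 shares of (1)/4 = 1/4 each.
Living: Midori and Haruki — each takes 1/4.
Deceased: Sachiko and Yoshiko. Their combined 1/2 is pooled and carried to generation 2.
At generation 2 (Emiko, Ryo, Reiko, Kenji, Takeshi) there are 5 shares of (1/2)/5 = 1/10 each.
Living: Emiko, Reiko, and Takeshi — each takes 1/10.
Deceased: Ryo and Kenji. Their combined 1/5 is pooled and carried to generation 3.
At generation 3 (Akira, Mariko, Yori, Junko, Hana) there are 5 shares of (1/5)/5 = 1/25 each.
Living: Akira, Mariko, Yori, Junko, and Hana — each takes 1/25.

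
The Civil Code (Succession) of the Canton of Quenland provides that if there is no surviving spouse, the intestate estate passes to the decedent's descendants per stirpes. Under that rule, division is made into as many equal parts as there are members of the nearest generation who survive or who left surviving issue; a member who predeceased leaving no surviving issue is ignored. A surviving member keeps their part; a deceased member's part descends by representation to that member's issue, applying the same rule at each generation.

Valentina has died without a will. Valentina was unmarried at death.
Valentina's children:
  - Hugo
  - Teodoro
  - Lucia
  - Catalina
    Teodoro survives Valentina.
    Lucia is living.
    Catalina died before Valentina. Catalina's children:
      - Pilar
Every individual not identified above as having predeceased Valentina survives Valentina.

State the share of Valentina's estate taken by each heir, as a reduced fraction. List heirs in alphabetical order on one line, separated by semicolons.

There is no surviving spouse, so the entire estate passes to Valentina's descendants per stirpes.
The estate is divided into 4 equal shares of 1/4 among Hugo, Teodoro, Lucia, Catalina.
Hugo is living and takes 1/4.
Teodoro is living and takes 1/4.
Lucia is living and takes 1/4.
Catalina predeceased; the 1/4 allotted to Catalina's branch passes to Catalina's issue by representation.
Pilar is the sole taker at this level and receives the full 1/4.

Hugo 1/4; Lucia 1/4; Pilar 1/4; Teodoro 1/4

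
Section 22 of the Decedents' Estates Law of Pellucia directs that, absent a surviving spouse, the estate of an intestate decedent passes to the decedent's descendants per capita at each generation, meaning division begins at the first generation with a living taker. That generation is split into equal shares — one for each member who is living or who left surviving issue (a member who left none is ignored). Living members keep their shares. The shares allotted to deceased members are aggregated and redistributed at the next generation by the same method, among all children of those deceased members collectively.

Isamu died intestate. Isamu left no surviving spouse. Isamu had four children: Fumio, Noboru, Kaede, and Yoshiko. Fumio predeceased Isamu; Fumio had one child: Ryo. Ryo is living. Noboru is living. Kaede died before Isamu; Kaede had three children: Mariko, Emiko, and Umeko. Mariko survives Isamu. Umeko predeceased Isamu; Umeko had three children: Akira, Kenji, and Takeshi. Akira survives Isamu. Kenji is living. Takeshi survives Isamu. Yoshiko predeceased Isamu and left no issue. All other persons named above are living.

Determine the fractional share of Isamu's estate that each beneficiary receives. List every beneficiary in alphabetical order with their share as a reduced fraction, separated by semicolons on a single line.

Akira 1/18; Emiko 1/6; Kenji 1/18; Mariko 1/6; Noboru 1/3; Ryo 1/6; Takeshi 1/18

There is no surviving spouse, so the entire estate passes to Isamu's descendants per capita at each generation.
At generation 1 (Fumio, Noboru, Kaede) there are 3 shares of (1)/3 = 1/3 each.
Living: Noboru — each takes 1/3.
Deceased: Fumio and Kaede. Their combined 2/3 is pooled and carried to generation 2.
At generation 2 (Ryo, Mariko, Emiko, Umeko) there are 4 shares of (2/3)/4 = 1/6 each.
Living: Ryo, Mariko, and Emiko — each takes 1/6.
Deceased: Umeko. That 1/6 share is carried to generation 3.
At generation 3 (Akira, Kenji, Takeshi) there are 3 shares of (1/6)/3 = 1/18 each.
Living: Akira, Kenji, and Takeshi — each takes 1/18.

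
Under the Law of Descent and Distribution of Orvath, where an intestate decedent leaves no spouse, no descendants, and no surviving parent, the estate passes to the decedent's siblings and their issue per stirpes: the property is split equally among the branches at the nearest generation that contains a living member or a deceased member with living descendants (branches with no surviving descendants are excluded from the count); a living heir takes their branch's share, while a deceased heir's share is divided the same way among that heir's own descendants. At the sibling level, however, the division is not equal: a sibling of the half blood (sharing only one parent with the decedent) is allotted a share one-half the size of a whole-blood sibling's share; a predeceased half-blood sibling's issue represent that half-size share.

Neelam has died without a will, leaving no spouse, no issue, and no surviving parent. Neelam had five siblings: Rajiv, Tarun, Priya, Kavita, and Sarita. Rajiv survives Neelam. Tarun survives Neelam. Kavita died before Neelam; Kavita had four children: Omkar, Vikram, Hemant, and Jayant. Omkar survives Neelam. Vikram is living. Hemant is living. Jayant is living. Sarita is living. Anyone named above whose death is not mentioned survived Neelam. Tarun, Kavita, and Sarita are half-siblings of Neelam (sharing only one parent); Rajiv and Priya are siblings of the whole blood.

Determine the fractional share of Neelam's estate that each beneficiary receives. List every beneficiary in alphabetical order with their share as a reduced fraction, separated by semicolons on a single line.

No spouse, descendants, or parent survives, so the estate passes to Neelam's siblings per stirpes.
Half-blood siblings count for one-half the weight of whole-blood siblings at the initial division.
Dividing 1 in proportion to weights (total weight 7/2): Rajiv (weight 1) → 2/7; Tarun (weight 1/2) → 1/7; Priya (weight 1) → 2/7; Kavita (weight 1/2) → 1/7; Sarita (weight 1/2) → 1/7.
Rajiv is living and takes 2/7.
Tarun is living and takes 1/7.
Priya is living and takes 2/7.
Kavita predeceased; the 1/7 allotted to Kavita's branch passes to Kavita's issue by representation.
The 1/7 is divided into 4 equal shares of 1/28 among Omkar, Vikram, Hemant, Jayant.
Omkar is living and takes 1/28.
Vikram is living and takes 1/28.
Hemant is living and takes 1/28.
Jayant is living and takes 1/28.
Sarita is living and takes 1/7.

Hemant 1/28; Jayant 1/28; Omkar 1/28; Priya 2/7; Rajiv 2/7; Sarita 1/7; Tarun 1/7; Vikram 1/28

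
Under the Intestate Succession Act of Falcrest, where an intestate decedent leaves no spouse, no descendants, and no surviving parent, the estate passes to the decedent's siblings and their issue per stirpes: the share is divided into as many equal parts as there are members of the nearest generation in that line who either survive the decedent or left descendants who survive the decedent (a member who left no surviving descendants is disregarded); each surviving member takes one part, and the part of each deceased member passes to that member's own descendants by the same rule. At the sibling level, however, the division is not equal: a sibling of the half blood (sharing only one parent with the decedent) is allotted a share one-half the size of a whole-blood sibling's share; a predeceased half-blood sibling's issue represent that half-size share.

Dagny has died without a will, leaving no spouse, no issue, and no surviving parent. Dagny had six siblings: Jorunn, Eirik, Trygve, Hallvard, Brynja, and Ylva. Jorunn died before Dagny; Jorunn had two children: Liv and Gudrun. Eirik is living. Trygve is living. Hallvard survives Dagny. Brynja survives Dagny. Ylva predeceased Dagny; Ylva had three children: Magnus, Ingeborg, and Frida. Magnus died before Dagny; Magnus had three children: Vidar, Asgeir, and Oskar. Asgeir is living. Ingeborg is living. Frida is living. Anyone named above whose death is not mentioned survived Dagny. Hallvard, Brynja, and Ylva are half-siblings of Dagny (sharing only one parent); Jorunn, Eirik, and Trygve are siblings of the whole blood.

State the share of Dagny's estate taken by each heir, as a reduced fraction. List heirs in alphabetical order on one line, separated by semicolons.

Asgeir 1/81; Brynja 1/9; Eirik 2/9; Frida 1/27; Gudrun 1/9; Hallvard 1/9; Ingeborg 1/27; Liv 1/9; Oskar 1/81; Trygve 2/9; Vidar 1/81

No spouse, descendants, or parent survives, so the estate passes to Dagny's siblings per stirpes.
Half-blood siblings count for one-half the weight of whole-blood siblings at the initial division.
Dividing 1 in proportion to weights (total weight 9/2): Jorunn (weight 1) → 2/9; Eirik (weight 1) → 2/9; Trygve (weight 1) → 2/9; Hallvard (weight 1/2) → 1/9; Brynja (weight 1/2) → 1/9; Ylva (weight 1/2) → 1/9.
Jorunn predeceased; the 2/9 allotted to Jorunn's branch passes to Jorunn's issue by representation.
The 2/9 is divided into 2 equal shares of 1/9 among Liv, Gudrun.
Liv is living and takes 1/9.
Gudrun is living and takes 1/9.
Eirik is living and takes 2/9.
Trygve is living and takes 2/9.
Hallvard is living and takes 1/9.
Brynja is living and takes 1/9.
Ylva predeceased; the 1/9 allotted to Ylva's branch passes to Ylva's issue by representation.
The 1/9 is divided into 3 equal shares of 1/27 among Magnus, Ingeborg, Frida.
Magnus predeceased; the 1/27 allotted to Magnus's branch passes to Magnus's issue by representation.
The 1/27 is divided into 3 equal shares of 1/81 among Vidar, Asgeir, Oskar.
Vidar is living and takes 1/81.
Asgeir is living and takes 1/81.
Oskar is living and takes 1/81.
Ingeborg is living and takes 1/27.
Frida is living and takes 1/27.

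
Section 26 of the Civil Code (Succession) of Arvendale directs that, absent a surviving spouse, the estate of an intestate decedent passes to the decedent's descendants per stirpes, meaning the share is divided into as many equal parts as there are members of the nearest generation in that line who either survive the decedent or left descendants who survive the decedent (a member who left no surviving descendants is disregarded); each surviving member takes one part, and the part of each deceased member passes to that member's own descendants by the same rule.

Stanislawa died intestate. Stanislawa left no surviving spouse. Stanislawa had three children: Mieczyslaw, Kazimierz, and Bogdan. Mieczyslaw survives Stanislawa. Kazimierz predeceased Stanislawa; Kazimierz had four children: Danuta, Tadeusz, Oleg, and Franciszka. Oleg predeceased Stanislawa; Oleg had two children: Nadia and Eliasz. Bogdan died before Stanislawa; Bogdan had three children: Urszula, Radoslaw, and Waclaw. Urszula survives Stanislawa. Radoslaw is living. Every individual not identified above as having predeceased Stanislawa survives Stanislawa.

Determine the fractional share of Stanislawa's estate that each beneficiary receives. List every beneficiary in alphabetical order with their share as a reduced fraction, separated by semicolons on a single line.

There is no surviving spouse, so the entire estate passes to Stanislawa's descendants per stirpes.
The estate is divided into 3 equal shares of 1/3 among Mieczyslaw, Kazimierz, Bogdan.
Mieczyslaw is living and takes 1/3.
Kazimierz predeceased; the 1/3 allotted to Kazimierz's branch passes to Kazimierz's issue by representation.
The 1/3 is divided into 4 equal shares of 1/12 among Danuta, Tadeusz, Oleg, Franciszka.
Danuta is living and takes 1/12.
Tadeusz is living and takes 1/12.
Oleg predeceased; the 1/12 allotted to Oleg's branch passes to Oleg's issue by representation.
The 1/12 is divided into 2 equal shares of 1/24 among Nadia, Eliasz.
Nadia is living and takes 1/24.
Eliasz is living and takes 1/24.
Franciszka is living and takes 1/12.
Bogdan predeceased; the 1/3 allotted to Bogdan's branch passes to Bogdan's issue by representation.
The 1/3 is divided into 3 equal shares of 1/9 among Urszula, Radoslaw, Waclaw.
Urszula is living and takes 1/9.
Radoslaw is living and takes 1/9.
Waclaw is living and takes 1/9.

Danuta 1/12; Eliasz 1/24; Franciszka 1/12; Mieczyslaw 1/3; Nadia 1/24; Radoslaw 1/9; Tadeusz 1/12; Urszula 1/9; Waclaw 1/9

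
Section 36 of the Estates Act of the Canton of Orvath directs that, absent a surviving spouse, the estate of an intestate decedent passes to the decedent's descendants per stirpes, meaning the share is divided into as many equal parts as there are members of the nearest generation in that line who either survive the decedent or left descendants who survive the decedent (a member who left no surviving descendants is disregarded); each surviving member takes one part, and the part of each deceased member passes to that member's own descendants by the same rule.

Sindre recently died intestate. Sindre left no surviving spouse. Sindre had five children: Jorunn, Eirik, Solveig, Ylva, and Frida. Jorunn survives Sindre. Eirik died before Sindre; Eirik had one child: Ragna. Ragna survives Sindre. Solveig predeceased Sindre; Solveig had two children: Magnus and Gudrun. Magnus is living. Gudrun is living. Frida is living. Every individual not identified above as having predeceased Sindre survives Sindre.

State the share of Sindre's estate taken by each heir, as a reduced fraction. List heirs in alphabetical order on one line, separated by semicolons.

There is no surviving spouse, so the entire estate passes to Sindre's descendants per stirpes.
The estate is divided into 5 equal shares of 1/5 among Jorunn, Eirik, Solveig, Ylva, Frida.
Jorunn is living and takes 1/5.
Eirik predeceased; the 1/5 allotted to Eirik's branch passes to Eirik's issue by representation.
Ragna is the sole taker at this level and receives the full 1/5.
Solveig predeceased; the 1/5 allotted to Solveig's branch passes to Solveig's issue by representation.
The 1/5 is divided into 2 equal shares of 1/10 among Magnus, Gudrun.
Magnus is living and takes 1/10.
Gudrun is living and takes 1/10.
Ylva is living and takes 1/5.
Frida is living and takes 1/5.

Frida 1/5; Gudrun 1/10; Jorunn 1/5; Magnus 1/10; Ragna 1/5; Ylva 1/5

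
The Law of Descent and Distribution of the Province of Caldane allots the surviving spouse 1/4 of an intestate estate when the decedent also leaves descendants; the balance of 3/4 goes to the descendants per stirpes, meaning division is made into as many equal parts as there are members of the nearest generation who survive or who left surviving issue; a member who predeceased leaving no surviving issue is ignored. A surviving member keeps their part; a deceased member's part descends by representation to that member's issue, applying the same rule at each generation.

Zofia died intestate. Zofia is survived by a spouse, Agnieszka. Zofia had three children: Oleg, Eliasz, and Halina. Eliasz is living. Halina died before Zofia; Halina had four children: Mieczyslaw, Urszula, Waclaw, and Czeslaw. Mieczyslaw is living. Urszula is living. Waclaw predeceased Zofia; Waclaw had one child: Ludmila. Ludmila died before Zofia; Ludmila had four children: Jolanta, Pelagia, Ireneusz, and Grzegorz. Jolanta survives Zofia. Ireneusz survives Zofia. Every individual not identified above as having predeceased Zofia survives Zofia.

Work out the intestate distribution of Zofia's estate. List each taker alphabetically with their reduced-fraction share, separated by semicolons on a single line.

Agnieszka, as surviving spouse, takes 1/4.
The remaining 3/4 passes to Zofia's descendants per stirpes.
The 3/4 is divided into 3 equal shares of 1/4 among Oleg, Eliasz, Halina.
Oleg is living and takes 1/4.
Eliasz is living and takes 1/4.
Halina predeceased; the 1/4 allotted to Halina's branch passes to Halina's issue by representation.
The 1/4 is divided into 4 equal shares of 1/16 among Mieczyslaw, Urszula, Waclaw, Czeslaw.
Mieczyslaw is living and takes 1/16.
Urszula is living and takes 1/16.
Waclaw predeceased; the 1/16 allotted to Waclaw's branch passes to Waclaw's issue by representation.
Ludmila's line is the sole branch at this level, so the full 1/16 passes to Ludmila's issue by representation.
The 1/16 is divided into 4 equal shares of 1/64 among Jolanta, Pelagia, Ireneusz, Grzegorz.
Jolanta is living and takes 1/64.
Pelagia is living and takes 1/64.
Ireneusz is living and takes 1/64.
Grzegorz is living and takes 1/64.
Czeslaw is living and takes 1/16.

Agnieszka 1/4; Czeslaw 1/16; Eliasz 1/4; Grzegorz 1/64; Ireneusz 1/64; Jolanta 1/64; Mieczyslaw 1/16; Oleg 1/4; Pelagia 1/64; Urszula 1/16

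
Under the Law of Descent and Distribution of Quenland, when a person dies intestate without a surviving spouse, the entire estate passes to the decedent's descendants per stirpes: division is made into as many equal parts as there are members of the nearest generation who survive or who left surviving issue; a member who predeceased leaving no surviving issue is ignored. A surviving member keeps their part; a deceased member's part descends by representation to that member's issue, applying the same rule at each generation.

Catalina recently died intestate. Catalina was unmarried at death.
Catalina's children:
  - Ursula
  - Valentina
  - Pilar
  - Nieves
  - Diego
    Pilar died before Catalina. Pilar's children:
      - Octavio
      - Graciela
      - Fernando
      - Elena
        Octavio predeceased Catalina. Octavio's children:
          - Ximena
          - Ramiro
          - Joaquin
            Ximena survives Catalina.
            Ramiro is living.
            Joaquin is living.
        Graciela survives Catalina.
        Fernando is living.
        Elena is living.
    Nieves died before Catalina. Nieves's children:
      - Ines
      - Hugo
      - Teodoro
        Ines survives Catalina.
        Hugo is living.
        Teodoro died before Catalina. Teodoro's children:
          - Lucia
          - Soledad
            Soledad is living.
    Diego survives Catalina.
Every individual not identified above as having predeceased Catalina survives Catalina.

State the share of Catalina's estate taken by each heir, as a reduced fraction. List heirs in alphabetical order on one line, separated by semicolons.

There is no surviving spouse, so the entire estate passes to Catalina's descendants per stirpes.
The estate is divided into 5 equal shares of 1/5 among Ursula, Valentina, Pilar, Nieves, Diego.
Ursula is living and takes 1/5.
Valentina is living and takes 1/5.
Pilar predeceased; the 1/5 allotted to Pilar's branch passes to Pilar's issue by representation.
The 1/5 is divided into 4 equal shares of 1/20 among Octavio, Graciela, Fernando, Elena.
Octavio predeceased; the 1/20 allotted to Octavio's branch passes to Octavio's issue by representation.
The 1/20 is divided into 3 equal shares of 1/60 among Ximena, Ramiro, Joaquin.
Ximena is living and takes 1/60.
Ramiro is living and takes 1/60.
Joaquin is living and takes 1/60.
Graciela is living and takes 1/20.
Fernando is living and takes 1/20.
Elena is living and takes 1/20.
Nieves predeceased; the 1/5 allotted to Nieves's branch passes to Nieves's issue by representation.
The 1/5 is divided into 3 equal shares of 1/15 among Ines, Hugo, Teodoro.
Ines is living and takes 1/15.
Hugo is living and takes 1/15.
Teodoro predeceased; the 1/15 allotted to Teodoro's branch passes to Teodoro's issue by representation.
The 1/15 is divided into 2 equal shares of 1/30 among Lucia, Soledad.
Lucia is living and takes 1/30.
Soledad is living and takes 1/30.
Diego is living and takes 1/5.

Diego 1/5; Elena 1/20; Fernando 1/20; Graciela 1/20; Hugo 1/15; Ines 1/15; Joaquin 1/60; Lucia 1/30; Ramiro 1/60; Soledad 1/30; Ursula 1/5; Valentina 1/5; Ximena 1/60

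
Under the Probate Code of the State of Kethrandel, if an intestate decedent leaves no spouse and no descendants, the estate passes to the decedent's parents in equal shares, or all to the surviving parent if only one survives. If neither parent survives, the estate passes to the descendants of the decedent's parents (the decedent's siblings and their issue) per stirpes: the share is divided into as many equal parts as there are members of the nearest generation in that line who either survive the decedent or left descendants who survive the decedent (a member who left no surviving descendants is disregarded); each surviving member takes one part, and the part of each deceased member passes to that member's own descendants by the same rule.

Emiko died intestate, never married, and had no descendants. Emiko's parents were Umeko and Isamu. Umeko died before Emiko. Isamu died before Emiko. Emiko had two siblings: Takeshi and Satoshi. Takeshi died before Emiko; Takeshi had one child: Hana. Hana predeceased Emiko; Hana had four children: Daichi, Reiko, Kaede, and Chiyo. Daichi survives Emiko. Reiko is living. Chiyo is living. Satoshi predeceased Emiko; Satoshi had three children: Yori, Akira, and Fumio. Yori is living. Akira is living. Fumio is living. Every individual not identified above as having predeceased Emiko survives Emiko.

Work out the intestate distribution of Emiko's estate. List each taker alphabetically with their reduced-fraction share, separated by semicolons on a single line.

Neither parent survives and there are no descendants, so the estate passes to Emiko's siblings and their issue per stirpes.
The estate is divided into 2 equal shares of 1/2 among Takeshi, Satoshi.
Takeshi predeceased; the 1/2 allotted to Takeshi's branch passes to Takeshi's issue by representation.
Hana's line is the sole branch at this level, so the full 1/2 passes to Hana's issue by representation.
The 1/2 is divided into 4 equal shares of 1/8 among Daichi, Reiko, Kaede, Chiyo.
Daichi is living and takes 1/8.
Reiko is living and takes 1/8.
Kaede is living and takes 1/8.
Chiyo is living and takes 1/8.
Satoshi predeceased; the 1/2 allotted to Satoshi's branch passes to Satoshi's issue by representation.
The 1/2 is divided into 3 equal shares of 1/6 among Yori, Akira, Fumio.
Yori is living and takes 1/6.
Akira is living and takes 1/6.
Fumio is living and takes 1/6.

Akira 1/6; Chiyo 1/8; Daichi 1/8; Fumio 1/6; Kaede 1/8; Reiko 1/8; Yori 1/6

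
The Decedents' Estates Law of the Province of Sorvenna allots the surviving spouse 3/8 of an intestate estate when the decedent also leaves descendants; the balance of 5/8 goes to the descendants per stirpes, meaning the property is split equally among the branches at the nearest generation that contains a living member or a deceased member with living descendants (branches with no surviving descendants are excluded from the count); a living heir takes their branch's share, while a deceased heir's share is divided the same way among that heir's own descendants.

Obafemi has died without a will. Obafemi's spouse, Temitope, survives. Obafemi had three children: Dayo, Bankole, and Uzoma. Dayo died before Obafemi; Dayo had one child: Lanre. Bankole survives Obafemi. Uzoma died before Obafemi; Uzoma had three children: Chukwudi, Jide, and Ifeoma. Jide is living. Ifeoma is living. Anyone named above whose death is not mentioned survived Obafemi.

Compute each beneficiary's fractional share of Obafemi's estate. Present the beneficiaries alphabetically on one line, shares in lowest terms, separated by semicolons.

Temitope, as surviving spouse, takes 3/8.
The remaining 5/8 passes to Obafemi's descendants per stirpes.
The 5/8 is divided into 3 equal shares of 5/24 among Dayo, Bankole, Uzoma.
Dayo predeceased; the 5/24 allotted to Dayo's branch passes to Dayo's issue by representation.
Lanre is the sole taker at this level and receives the full 5/24.
Bankole is living and takes 5/24.
Uzoma predeceased; the 5/24 allotted to Uzoma's branch passes to Uzoma's issue by representation.
The 5/24 is divided into 3 equal shares of 5/72 among Chukwudi, Jide, Ifeoma.
Chukwudi is living and takes 5/72.
Jide is living and takes 5/72.
Ifeoma is living and takes 5/72.

Bankole 5/24; Chukwudi 5/72; Ifeoma 5/72; Jide 5/72; Lanre 5/24; Temitope 3/8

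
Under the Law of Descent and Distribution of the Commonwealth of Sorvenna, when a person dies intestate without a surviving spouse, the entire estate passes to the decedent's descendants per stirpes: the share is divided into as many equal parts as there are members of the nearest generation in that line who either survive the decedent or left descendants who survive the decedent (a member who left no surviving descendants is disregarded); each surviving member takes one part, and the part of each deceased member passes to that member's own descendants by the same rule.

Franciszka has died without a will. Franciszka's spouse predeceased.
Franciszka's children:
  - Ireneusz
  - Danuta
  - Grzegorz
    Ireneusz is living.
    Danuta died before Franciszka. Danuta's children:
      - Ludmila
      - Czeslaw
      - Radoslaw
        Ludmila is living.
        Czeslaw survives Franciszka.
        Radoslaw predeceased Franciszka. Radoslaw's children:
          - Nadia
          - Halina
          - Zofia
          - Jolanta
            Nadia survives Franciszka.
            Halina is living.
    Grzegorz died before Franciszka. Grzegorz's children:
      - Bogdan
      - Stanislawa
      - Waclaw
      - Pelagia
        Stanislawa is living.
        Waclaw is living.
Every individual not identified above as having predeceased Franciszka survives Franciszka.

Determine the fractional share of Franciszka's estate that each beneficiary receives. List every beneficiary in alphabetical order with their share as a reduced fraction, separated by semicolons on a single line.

Bogdan 1/12; Czeslaw 1/9; Halina 1/36; Ireneusz 1/3; Jolanta 1/36; Ludmila 1/9; Nadia 1/36; Pelagia 1/12; Stanislawa 1/12; Waclaw 1/12; Zofia 1/36

There is no surviving spouse, so the entire estate passes to Franciszka's descendants per stirpes.
The estate is divided into 3 equal shares of 1/3 among Ireneusz, Danuta, Grzegorz.
Ireneusz is living and takes 1/3.
Danuta predeceased; the 1/3 allotted to Danuta's branch passes to Danuta's issue by representation.
The 1/3 is divided into 3 equal shares of 1/9 among Ludmila, Czeslaw, Radoslaw.
Ludmila is living and takes 1/9.
Czeslaw is living and takes 1/9.
Radoslaw predeceased; the 1/9 allotted to Radoslaw's branch passes to Radoslaw's issue by representation.
The 1/9 is divided into 4 equal shares of 1/36 among Nadia, Halina, Zofia, Jolanta.
Nadia is living and takes 1/36.
Halina is living and takes 1/36.
Zofia is living and takes 1/36.
Jolanta is living and takes 1/36.
Grzegorz predeceased; the 1/3 allotted to Grzegorz's branch passes to Grzegorz's issue by representation.
The 1/3 is divided into 4 equal shares of 1/12 among Bogdan, Stanislawa, Waclaw, Pelagia.
Bogdan is living and takes 1/12.
Stanislawa is living and takes 1/12.
Waclaw is living and takes 1/12.
Pelagia is living and takes 1/12.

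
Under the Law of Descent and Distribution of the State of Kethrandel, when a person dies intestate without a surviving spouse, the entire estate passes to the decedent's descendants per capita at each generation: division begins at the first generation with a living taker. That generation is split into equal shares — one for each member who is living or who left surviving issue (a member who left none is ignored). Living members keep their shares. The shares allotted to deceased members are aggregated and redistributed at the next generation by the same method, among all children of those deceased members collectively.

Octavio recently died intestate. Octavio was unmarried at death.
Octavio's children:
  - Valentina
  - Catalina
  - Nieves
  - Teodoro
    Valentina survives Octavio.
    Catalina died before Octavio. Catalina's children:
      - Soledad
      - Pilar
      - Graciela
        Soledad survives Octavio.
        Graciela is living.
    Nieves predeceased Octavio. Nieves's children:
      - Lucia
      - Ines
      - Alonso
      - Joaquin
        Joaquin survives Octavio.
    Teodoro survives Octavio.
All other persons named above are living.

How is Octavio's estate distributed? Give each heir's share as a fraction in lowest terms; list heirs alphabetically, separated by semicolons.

There is no surviving spouse, so the entire estate passes to Octavio's descendants per capita at each generation.
At generation 1 (Valentina, Catalina, Nieves, Teodoro) there are 4 shares of (1)/4 = 1/4 each.
Living: Valentina and Teodoro — each takes 1/4.
Deceased: Catalina and Nieves. Their combined 1/2 is pooled and carried to generation 2.
At generation 2 (Soledad, Pilar, Graciela, Lucia, Ines, Alonso, Joaquin) there are 7 shares of (1/2)/7 = 1/14 each.
Living: Soledad, Pilar, Graciela, Lucia, Ines, Alonso, and Joaquin — each takes 1/14.

Alonso 1/14; Graciela 1/14; Ines 1/14; Joaquin 1/14; Lucia 1/14; Pilar 1/14; Soledad 1/14; Teodoro 1/4; Valentina 1/4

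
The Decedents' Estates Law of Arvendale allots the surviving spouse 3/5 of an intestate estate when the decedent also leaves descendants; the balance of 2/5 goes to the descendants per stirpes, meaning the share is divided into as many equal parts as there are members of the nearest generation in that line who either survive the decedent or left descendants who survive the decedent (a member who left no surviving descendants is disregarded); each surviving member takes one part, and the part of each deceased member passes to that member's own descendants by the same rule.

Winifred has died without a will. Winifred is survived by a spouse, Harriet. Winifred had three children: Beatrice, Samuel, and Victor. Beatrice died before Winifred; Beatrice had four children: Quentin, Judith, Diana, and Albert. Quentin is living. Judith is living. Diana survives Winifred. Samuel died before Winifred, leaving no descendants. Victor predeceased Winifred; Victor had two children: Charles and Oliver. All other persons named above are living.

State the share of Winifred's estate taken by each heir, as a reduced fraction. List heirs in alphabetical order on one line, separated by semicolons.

Albert 1/20; Charles 1/10; Diana 1/20; Harriet 3/5; Judith 1/20; Oliver 1/10; Quentin 1/20

Harriet, as surviving spouse, takes 3/5.
The remaining 2/5 passes to Winifred's descendants per stirpes.
Samuel left no surviving issue, so that branch lapses and is disregarded.
The 2/5 is divided into 2 equal shares of 1/5 among Beatrice, Victor.
Beatrice predeceased; the 1/5 allotted to Beatrice's branch passes to Beatrice's issue by representation.
The 1/5 is divided into 4 equal shares of 1/20 among Quentin, Judith, Diana, Albert.
Quentin is living and takes 1/20.
Judith is living and takes 1/20.
Diana is living and takes 1/20.
Albert is living and takes 1/20.
Victor predeceased; the 1/5 allotted to Victor's branch passes to Victor's issue by representation.
The 1/5 is divided into 2 equal shares of 1/10 among Charles, Oliver.
Charles is living and takes 1/10.
Oliver is living and takes 1/10.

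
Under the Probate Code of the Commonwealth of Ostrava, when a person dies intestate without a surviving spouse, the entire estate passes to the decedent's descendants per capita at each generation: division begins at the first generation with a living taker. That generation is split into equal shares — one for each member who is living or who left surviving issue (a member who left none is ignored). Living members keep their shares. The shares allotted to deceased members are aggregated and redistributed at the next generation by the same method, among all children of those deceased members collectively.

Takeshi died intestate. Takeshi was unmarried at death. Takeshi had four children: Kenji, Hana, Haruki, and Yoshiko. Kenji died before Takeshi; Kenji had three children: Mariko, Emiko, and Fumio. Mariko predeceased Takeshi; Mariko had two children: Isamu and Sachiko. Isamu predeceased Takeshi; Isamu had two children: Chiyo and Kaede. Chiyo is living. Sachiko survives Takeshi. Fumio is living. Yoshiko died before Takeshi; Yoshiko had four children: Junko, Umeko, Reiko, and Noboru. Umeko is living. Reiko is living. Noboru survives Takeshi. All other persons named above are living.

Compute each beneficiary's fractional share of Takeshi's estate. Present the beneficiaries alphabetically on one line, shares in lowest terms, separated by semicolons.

There is no surviving spouse, so the entire estate passes to Takeshi's descendants per capita at each generation.
At generation 1 (Kenji, Hana, Haruki, Yoshiko) there are 4 shares of (1)/4 = 1/4 each.
Living: Hana and Haruki — each takes 1/4.
Deceased: Kenji and Yoshiko. Their combined 1/2 is pooled and carried to generation 2.
At generation 2 (Mariko, Emiko, Fumio, Junko, Umeko, Reiko, Noboru) there are 7 shares of (1/2)/7 = 1/14 each.
Living: Emiko, Fumio, Junko, Umeko, Reiko, and Noboru — each takes 1/14.
Deceased: Mariko. That 1/14 share is carried to generation 3.
At generation 3 (Isamu, Sachiko) there are 2 shares of (1/14)/2 = 1/28 each.
Living: Sachiko — each takes 1/28.
Deceased: Isamu. That 1/28 share is carried to generation 4.
At generation 4 (Chiyo, Kaede) there are 2 shares of (1/28)/2 = 1/56 each.
Living: Chiyo and Kaede — each takes 1/56.

Chiyo 1/56; Emiko 1/14; Fumio 1/14; Hana 1/4; Haruki 1/4; Junko 1/14; Kaede 1/56; Noboru 1/14; Reiko 1/14; Sachiko 1/28; Umeko 1/14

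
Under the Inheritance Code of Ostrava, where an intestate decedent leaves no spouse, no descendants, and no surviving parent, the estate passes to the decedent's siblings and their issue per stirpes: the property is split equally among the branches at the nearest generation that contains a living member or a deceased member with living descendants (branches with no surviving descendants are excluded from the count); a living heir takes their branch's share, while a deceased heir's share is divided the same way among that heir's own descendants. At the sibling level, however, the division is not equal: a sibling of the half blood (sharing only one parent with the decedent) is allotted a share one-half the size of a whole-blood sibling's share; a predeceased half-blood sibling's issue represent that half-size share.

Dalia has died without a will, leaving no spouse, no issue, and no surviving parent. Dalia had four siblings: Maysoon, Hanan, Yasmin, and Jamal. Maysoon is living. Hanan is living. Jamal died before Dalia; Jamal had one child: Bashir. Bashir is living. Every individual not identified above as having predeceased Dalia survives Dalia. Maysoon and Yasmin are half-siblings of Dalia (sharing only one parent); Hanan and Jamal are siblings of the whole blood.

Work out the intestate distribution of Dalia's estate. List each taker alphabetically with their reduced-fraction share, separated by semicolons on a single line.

No spouse, descendants, or parent survives, so the estate passes to Dalia's siblings per stirpes.
Half-blood siblings count for one-half the weight of whole-blood siblings at the initial division.
Dividing 1 in proportion to weights (total weight 3): Maysoon (weight 1/2) → 1/6; Hanan (weight 1) → 1/3; Yasmin (weight 1/2) → 1/6; Jamal (weight 1) → 1/3.
Maysoon is living and takes 1/6.
Hanan is living and takes 1/3.
Yasmin is living and takes 1/6.
Jamal predeceased; the 1/3 allotted to Jamal's branch passes to Jamal's issue by representation.
Bashir is the sole taker at this level and receives the full 1/3.

Bashir 1/3; Hanan 1/3; Maysoon 1/6; Yasmin 1/6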